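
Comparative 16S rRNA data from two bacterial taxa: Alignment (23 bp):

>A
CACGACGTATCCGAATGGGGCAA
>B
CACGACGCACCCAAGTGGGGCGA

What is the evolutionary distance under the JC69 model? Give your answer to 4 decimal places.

The sequences differ at 5 of 23 sites (8, 10, 13, 15, 22), so p = 5/23 ≈ 0.217391.
d = −(3/4) ln(1 − 4p/3) = −0.75 ln(1 − 0.289855) = −0.75 ln(0.710145)
  = −0.75 × (-0.342286) = 0.256715 substitutions/site.

0.2567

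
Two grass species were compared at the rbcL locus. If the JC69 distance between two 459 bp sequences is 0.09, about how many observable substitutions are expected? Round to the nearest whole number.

Invert JC69: p = (3/4)(1 − e^(−4d/3)) = 0.75 × (1 − e^(-0.12)) = 0.75 × (1 − 0.886920) = 0.084810.
Expected differing sites = pL ≈ 0.084810 × 459 = 38.92779 ≈ 39.

39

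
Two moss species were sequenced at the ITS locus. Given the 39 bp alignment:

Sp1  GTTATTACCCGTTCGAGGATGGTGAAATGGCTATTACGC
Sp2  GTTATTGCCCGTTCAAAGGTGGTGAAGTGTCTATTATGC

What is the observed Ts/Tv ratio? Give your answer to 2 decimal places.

6.00

Transitions are A↔G and C↔T; transversions are all other mismatches.
Transitions: 6. Transversions: 1.
R = 6/1 = 6.00.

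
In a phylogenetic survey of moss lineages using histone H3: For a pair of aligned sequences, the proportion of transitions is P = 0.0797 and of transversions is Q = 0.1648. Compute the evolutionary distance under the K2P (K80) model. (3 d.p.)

0.296

Under the Kimura two-parameter model, d = −½ ln(1 − 2P − Q) − ¼ ln(1 − 2Q).
1 − 2P − Q = 0.6758, giving −½ ln(0.6758) = 0.195929.
1 − 2Q = 0.6704, giving −¼ ln(0.6704) = 0.099970.
d = 0.195929 + 0.099970 = 0.295899.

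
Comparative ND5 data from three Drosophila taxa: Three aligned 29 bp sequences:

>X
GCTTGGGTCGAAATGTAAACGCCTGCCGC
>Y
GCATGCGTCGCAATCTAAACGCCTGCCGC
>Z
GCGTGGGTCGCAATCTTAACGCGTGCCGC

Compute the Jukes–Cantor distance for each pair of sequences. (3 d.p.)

X–Y: 4/29 sites differ → p ≈ 0.137931, d = −0.75 ln(1 − 0.183908) = 0.152421 ≈ 0.152.
X–Z: 5/29 sites differ → p ≈ 0.172414, d = −0.75 ln(1 − 0.229885) = 0.195912 ≈ 0.196.
Y–Z: 4/29 sites differ → p ≈ 0.137931, d = −0.75 ln(1 − 0.183908) = 0.152421 ≈ 0.152.

d(X,Y) = 0.152, d(X,Z) = 0.196, d(Y,Z) = 0.152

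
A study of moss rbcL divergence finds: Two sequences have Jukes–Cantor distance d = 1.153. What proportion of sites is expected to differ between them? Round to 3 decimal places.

0.589

p = (3/4)(1 − e^(−4d/3)) = 0.75 × (1 − e^(-1.537333)) = 0.75 × (1 − 0.214954) = 0.588785.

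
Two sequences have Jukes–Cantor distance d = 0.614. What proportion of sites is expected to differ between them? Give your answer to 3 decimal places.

p = (3/4)(1 − e^(−4d/3)) = 0.75 × (1 − e^(-0.818667)) = 0.75 × (1 − 0.441019) = 0.419236.

0.419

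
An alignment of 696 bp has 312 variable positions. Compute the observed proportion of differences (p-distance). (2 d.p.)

p = 312/696 = 0.448275… ≈ 0.45 (to 2 d.p.).

0.45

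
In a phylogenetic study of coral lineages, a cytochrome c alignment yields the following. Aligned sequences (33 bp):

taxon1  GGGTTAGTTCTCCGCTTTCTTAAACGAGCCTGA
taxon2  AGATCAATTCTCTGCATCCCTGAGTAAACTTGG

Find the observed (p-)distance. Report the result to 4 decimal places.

The sequences differ at 15 of 33 positions.
p = 15/33 = 0.454545… ≈ 0.4545 (to 4 d.p.).

0.4545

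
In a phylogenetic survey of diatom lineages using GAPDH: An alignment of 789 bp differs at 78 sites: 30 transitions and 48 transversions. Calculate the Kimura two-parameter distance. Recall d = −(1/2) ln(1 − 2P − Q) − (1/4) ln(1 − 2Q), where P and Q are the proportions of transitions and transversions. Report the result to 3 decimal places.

P = 30/789 ≈ 0.038023 and Q = 48/789 ≈ 0.060837.
Under the Kimura two-parameter model, d = −½ ln(1 − 2P − Q) − ¼ ln(1 − 2Q).
1 − 2P − Q = 0.863117, giving −½ ln(0.863117) = 0.073603.
1 − 2Q = 0.878326, giving −¼ ln(0.878326) = 0.032434.
d = 0.073603 + 0.032434 = 0.106037.

0.106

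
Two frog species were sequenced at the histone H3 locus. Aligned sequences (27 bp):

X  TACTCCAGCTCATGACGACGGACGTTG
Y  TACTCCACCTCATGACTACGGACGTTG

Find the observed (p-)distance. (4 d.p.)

The sequences differ at 2 of 27 positions (sites 8, 17).
p = 2/27 = 0.074074… ≈ 0.0741 (to 4 d.p.).

0.0741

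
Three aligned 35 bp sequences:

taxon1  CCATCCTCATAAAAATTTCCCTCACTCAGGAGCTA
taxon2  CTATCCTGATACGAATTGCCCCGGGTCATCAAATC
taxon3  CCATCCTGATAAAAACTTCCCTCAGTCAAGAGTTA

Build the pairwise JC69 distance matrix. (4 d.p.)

taxon1–taxon2: 14/35 sites differ → p = 0.4, d = −0.75 ln(1 − 0.533333) = 0.571605 ≈ 0.5716.
taxon1–taxon3: 5/35 sites differ → p ≈ 0.142857, d = −0.75 ln(1 − 0.190476) = 0.158482 ≈ 0.1585.
taxon2–taxon3: 13/35 sites differ → p ≈ 0.371429, d = −0.75 ln(1 − 0.495239) = 0.512753 ≈ 0.5128.

d(taxon1,taxon2) = 0.5716, d(taxon1,taxon3) = 0.1585, d(taxon2,taxon3) = 0.5128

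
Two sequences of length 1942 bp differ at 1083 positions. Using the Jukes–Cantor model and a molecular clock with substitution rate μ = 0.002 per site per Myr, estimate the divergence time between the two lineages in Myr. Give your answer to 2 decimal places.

255.16

p = 1083/1942 ≈ 0.557673.
d = −(3/4) ln(1 − 4p/3) = −0.75 ln(1 − 0.743564) = −0.75 ln(0.256436)
  = −0.75 × (-1.360876) = 1.020657 substitutions/site.
Under a molecular clock d = 2μt, so t = d/(2μ) = 1.020657 / (2 × 0.002) = 255.16 Myr.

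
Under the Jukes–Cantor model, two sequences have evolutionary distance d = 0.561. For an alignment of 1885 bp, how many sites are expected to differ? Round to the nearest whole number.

Invert JC69: p = (3/4)(1 − e^(−4d/3)) = 0.75 × (1 − e^(-0.748)) = 0.75 × (1 − 0.473312) = 0.395016.
Expected differing sites = pL ≈ 0.395016 × 1885 = 744.60516 ≈ 745.

745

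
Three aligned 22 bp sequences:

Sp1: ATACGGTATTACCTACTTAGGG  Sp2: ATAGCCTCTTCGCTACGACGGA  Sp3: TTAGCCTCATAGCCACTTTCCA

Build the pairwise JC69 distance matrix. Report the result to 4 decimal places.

d(Sp1,Sp2) = 0.6987, d(Sp1,Sp3) = 0.9745, d(Sp2,Sp3) = 0.5913

Sp1–Sp2: 10/22 sites differ → p ≈ 0.454545, d = −0.75 ln(1 − 0.60606) = 0.698667 ≈ 0.6987.
Sp1–Sp3: 12/22 sites differ → p ≈ 0.545455, d = −0.75 ln(1 − 0.727273) = 0.974463 ≈ 0.9745.
Sp2–Sp3: 9/22 sites differ → p ≈ 0.409091, d = −0.75 ln(1 − 0.545455) = 0.591344 ≈ 0.5913.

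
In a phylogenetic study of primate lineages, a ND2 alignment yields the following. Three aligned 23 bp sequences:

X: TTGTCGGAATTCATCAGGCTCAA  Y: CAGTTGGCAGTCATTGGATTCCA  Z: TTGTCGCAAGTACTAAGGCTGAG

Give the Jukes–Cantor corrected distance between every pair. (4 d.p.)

d(X,Y) = 0.6501, d(X,Z) = 0.3904, d(Y,Z) = 1.2519

X–Y: 10/23 sites differ → p ≈ 0.434783, d = −0.75 ln(1 − 0.579711) = 0.650110 ≈ 0.6501.
X–Z: 7/23 sites differ → p ≈ 0.304348, d = −0.75 ln(1 − 0.405797) = 0.390401 ≈ 0.3904.
Y–Z: 14/23 sites differ → p ≈ 0.608696, d = −0.75 ln(1 − 0.811595) = 1.251871 ≈ 1.2519.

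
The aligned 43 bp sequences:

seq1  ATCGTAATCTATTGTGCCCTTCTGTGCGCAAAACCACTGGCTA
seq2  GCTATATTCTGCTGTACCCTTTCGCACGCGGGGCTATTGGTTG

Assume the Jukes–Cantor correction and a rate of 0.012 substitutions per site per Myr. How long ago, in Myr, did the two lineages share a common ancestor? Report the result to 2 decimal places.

The sequences differ at 20 of 43 sites, so p = 20/43 ≈ 0.465116.
d = −(3/4) ln(1 − 4p/3) = −0.75 ln(1 − 0.620155) = −0.75 ln(0.379845)
  = −0.75 × (-0.967992) = 0.725994 substitutions/site.
Under a molecular clock d = 2μt, so t = d/(2μ) = 0.725994 / (2 × 0.012) = 30.25 Myr.

30.25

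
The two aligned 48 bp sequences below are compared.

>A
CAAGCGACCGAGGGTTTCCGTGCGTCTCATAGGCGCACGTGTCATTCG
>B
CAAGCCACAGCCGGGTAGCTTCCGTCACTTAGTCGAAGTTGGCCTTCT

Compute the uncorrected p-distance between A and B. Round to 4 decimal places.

The sequences differ at 18 of 48 positions.
p = 18/48 = 0.3750.

0.3750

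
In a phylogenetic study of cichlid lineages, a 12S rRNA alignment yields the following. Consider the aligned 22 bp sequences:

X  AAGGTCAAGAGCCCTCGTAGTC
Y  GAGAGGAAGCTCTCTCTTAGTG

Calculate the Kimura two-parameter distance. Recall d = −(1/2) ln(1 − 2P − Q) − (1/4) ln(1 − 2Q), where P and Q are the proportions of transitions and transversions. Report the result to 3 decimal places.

Of 22 sites, 3 differences are transitions and 6 are transversions, so P = 3/22 ≈ 0.136364 and Q = 6/22 ≈ 0.272727.
Under the Kimura two-parameter model, d = −½ ln(1 − 2P − Q) − ¼ ln(1 − 2Q).
1 − 2P − Q = 0.454545, giving −½ ln(0.454545) = 0.394229.
1 − 2Q = 0.454546, giving −¼ ln(0.454546) = 0.197114.
d = 0.394229 + 0.197114 = 0.591343.

0.591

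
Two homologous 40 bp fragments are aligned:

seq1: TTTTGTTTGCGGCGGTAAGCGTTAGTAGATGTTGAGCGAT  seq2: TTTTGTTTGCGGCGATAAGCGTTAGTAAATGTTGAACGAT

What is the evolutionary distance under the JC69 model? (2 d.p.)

The sequences differ at 3 of 40 sites (15, 28, 36), so p = 3/40 = 0.075.
d = −(3/4) ln(1 − 4p/3) = −0.75 ln(1 − 0.1) = −0.75 ln(0.9)
  = −0.75 × (-0.105361) = 0.079021 substitutions/site.

0.08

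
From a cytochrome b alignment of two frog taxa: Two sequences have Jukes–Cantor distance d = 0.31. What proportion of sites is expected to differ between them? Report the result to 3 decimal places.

0.254

p = (3/4)(1 − e^(−4d/3)) = 0.75 × (1 − e^(-0.413333)) = 0.75 × (1 − 0.661442) = 0.253919.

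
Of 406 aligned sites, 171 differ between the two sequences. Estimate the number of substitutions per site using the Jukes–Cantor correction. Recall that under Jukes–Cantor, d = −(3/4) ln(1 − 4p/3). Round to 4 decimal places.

0.6184

p = 171/406 ≈ 0.421182.
d = −(3/4) ln(1 − 4p/3) = −0.75 ln(1 − 0.561576) = −0.75 ln(0.438424)
  = −0.75 × (-0.824569) = 0.618427 substitutions/site.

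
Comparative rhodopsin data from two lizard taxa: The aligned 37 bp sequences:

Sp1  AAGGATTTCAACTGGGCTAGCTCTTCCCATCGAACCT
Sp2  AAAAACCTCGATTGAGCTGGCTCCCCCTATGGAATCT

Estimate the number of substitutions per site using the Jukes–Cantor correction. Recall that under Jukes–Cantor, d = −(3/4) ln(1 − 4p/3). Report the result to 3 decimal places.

0.474

The sequences differ at 13 of 37 sites, so p = 13/37 ≈ 0.351351.
d = −(3/4) ln(1 − 4p/3) = −0.75 ln(1 − 0.468468) = −0.75 ln(0.531532)
  = −0.75 × (-0.631992) = 0.473994 substitutions/site.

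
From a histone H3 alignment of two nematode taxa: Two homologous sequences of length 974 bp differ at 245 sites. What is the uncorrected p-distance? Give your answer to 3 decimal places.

p = 245/974 = 0.251540… ≈ 0.252 (to 3 d.p.).

0.252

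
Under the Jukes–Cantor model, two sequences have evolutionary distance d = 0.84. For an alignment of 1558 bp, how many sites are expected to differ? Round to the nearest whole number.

Invert JC69: p = (3/4)(1 − e^(−4d/3)) = 0.75 × (1 − e^(-1.12)) = 0.75 × (1 − 0.326280) = 0.505290.
Expected differing sites = pL ≈ 0.505290 × 1558 = 787.24182 ≈ 787.

787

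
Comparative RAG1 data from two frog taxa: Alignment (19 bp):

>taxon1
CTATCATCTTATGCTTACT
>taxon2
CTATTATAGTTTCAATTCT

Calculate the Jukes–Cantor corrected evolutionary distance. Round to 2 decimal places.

The sequences differ at 8 of 19 sites (5, 8, 9, 11, 13, 14, 15, 17), so p = 8/19 ≈ 0.421053.
d = −(3/4) ln(1 − 4p/3) = −0.75 ln(1 − 0.561404) = −0.75 ln(0.438596)
  = −0.75 × (-0.824177) = 0.618133 substitutions/site.

0.62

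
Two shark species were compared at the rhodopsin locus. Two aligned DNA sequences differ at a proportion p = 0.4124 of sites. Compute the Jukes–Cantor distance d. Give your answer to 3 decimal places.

0.599

d = −(3/4) ln(1 − 4p/3) = −0.75 ln(1 − 0.549867) = −0.75 ln(0.450133)
  = −0.75 × (-0.798212) = 0.598659 substitutions/site.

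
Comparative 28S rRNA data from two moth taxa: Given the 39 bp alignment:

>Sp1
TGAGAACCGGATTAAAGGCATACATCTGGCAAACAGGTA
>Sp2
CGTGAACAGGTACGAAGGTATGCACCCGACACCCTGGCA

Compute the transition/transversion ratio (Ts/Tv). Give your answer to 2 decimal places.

1.29

Transitions are A↔G and C↔T; transversions are all other mismatches.
Transitions: 9. Transversions: 7.
R = 9/7 = 1.285714… ≈ 1.29 (to 2 d.p.).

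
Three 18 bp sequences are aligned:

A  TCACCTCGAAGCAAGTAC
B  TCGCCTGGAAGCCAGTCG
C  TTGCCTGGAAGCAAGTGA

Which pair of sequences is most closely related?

B and C

A–B: 5/18 differ, p = 0.278, d = 0.347.
A–C: 5/18 differ, p = 0.278, d = 0.347.
B–C: 4/18 differ, p = 0.222, d = 0.264.
The smallest distance is between B and C.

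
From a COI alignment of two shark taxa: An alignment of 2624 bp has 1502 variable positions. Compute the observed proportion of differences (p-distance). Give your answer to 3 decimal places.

p = 1502/2624 = 0.572408… ≈ 0.572 (to 3 d.p.).

0.572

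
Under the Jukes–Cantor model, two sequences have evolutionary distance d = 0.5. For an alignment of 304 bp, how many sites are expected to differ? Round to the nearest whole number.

111

Invert JC69: p = (3/4)(1 − e^(−4d/3)) = 0.75 × (1 − e^(-0.666667)) = 0.75 × (1 − 0.513417) = 0.364937.
Expected differing sites = pL ≈ 0.364937 × 304 = 110.940848 ≈ 111.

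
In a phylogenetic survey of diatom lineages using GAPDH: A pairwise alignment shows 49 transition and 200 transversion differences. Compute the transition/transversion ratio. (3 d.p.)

R = 49/200 = 0.245.

0.245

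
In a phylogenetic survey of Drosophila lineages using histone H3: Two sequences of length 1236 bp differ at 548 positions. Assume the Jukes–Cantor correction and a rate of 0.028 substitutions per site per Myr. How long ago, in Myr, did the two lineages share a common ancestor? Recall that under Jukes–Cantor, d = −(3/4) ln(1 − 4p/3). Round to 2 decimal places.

p = 548/1236 ≈ 0.443366.
d = −(3/4) ln(1 − 4p/3) = −0.75 ln(1 − 0.591155) = −0.75 ln(0.408845)
  = −0.75 × (-0.894419) = 0.670814 substitutions/site.
Under a molecular clock d = 2μt, so t = d/(2μ) = 0.670814 / (2 × 0.028) = 11.98 Myr.

11.98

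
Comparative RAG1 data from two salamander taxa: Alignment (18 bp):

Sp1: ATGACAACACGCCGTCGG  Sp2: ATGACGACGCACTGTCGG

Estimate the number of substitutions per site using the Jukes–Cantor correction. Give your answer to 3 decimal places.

0.264

The sequences differ at 4 of 18 sites (6, 9, 11, 13), so p = 4/18 ≈ 0.222222.
d = −(3/4) ln(1 − 4p/3) = −0.75 ln(1 − 0.296296) = −0.75 ln(0.703704)
  = −0.75 × (-0.351397) = 0.263548 substitutions/site.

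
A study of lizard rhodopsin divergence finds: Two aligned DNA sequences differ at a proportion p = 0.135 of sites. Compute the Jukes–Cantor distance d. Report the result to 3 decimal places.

0.149

d = −(3/4) ln(1 − 4p/3) = −0.75 ln(1 − 0.18) = −0.75 ln(0.82)
  = −0.75 × (-0.198451) = 0.148838 substitutions/site.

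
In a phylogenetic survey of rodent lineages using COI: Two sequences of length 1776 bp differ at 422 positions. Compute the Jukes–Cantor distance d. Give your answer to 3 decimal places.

p = 422/1776 ≈ 0.237613.
d = −(3/4) ln(1 − 4p/3) = −0.75 ln(1 − 0.316817) = −0.75 ln(0.683183)
  = −0.75 × (-0.380993) = 0.285745 substitutions/site.

0.286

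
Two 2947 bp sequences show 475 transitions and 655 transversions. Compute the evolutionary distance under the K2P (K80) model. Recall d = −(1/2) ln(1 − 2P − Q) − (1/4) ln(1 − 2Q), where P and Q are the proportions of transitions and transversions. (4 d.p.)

0.5403

P = 475/2947 ≈ 0.161181 and Q = 655/2947 ≈ 0.22226.
Under the Kimura two-parameter model, d = −½ ln(1 − 2P − Q) − ¼ ln(1 − 2Q).
1 − 2P − Q = 0.455378, giving −½ ln(0.455378) = 0.393314.
1 − 2Q = 0.55548, giving −¼ ln(0.55548) = 0.146981.
d = 0.393314 + 0.146981 = 0.540295.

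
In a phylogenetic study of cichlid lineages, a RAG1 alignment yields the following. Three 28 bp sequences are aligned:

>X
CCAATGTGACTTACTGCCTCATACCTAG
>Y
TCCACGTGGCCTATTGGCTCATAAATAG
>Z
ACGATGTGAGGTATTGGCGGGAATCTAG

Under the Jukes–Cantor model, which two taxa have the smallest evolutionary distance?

X–Y: 9/28 differ, p = 0.321, d = 0.420.
X–Z: 11/28 differ, p = 0.393, d = 0.556.
Y–Z: 12/28 differ, p = 0.429, d = 0.635.
The smallest distance is between X and Y.

X and Y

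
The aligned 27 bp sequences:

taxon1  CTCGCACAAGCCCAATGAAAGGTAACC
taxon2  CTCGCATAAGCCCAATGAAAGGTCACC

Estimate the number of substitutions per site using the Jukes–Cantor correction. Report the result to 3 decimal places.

0.078

The sequences differ at 2 of 27 sites (7, 24), so p = 2/27 ≈ 0.074074.
d = −(3/4) ln(1 − 4p/3) = −0.75 ln(1 − 0.098765) = −0.75 ln(0.901235)
  = −0.75 × (-0.103989) = 0.077992 substitutions/site.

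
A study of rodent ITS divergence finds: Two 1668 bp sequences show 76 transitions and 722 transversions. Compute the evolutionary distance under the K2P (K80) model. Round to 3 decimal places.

P = 76/1668 ≈ 0.045564 and Q = 722/1668 ≈ 0.432854.
Under the Kimura two-parameter model, d = −½ ln(1 − 2P − Q) − ¼ ln(1 − 2Q).
1 − 2P − Q = 0.476018, giving −½ ln(0.476018) = 0.371150.
1 − 2Q = 0.134292, giving −¼ ln(0.134292) = 0.501935.
d = 0.371150 + 0.501935 = 0.873085.

0.873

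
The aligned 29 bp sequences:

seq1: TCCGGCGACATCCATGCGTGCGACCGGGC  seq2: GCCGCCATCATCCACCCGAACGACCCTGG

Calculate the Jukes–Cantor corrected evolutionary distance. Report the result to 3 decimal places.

0.529

The sequences differ at 11 of 29 sites, so p = 11/29 ≈ 0.37931.
d = −(3/4) ln(1 − 4p/3) = −0.75 ln(1 − 0.505747) = −0.75 ln(0.494253)
  = −0.75 × (-0.704708) = 0.528531 substitutions/site.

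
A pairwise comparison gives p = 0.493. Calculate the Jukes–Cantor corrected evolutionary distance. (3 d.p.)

0.803

d = −(3/4) ln(1 − 4p/3) = −0.75 ln(1 − 0.657333) = −0.75 ln(0.342667)
  = −0.75 × (-1.070996) = 0.803247 substitutions/site.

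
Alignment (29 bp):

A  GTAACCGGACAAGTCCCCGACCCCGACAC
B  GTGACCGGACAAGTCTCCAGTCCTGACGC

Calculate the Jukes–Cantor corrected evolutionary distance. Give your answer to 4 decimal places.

0.2913

The sequences differ at 7 of 29 sites (3, 16, 19, 20, 21, 24, 28), so p = 7/29 ≈ 0.241379.
d = −(3/4) ln(1 − 4p/3) = −0.75 ln(1 − 0.321839) = −0.75 ln(0.678161)
  = −0.75 × (-0.388371) = 0.291278 substitutions/site.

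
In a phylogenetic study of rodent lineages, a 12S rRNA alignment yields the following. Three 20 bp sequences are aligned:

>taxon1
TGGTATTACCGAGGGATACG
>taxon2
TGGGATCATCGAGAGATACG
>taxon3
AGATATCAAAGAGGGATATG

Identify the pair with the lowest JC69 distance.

taxon1–taxon2: 4/20 differ, p = 0.200, d = 0.233.
taxon1–taxon3: 6/20 differ, p = 0.300, d = 0.383.
taxon2–taxon3: 7/20 differ, p = 0.350, d = 0.471.
The smallest distance is between taxon1 and taxon2.

taxon1 and taxon2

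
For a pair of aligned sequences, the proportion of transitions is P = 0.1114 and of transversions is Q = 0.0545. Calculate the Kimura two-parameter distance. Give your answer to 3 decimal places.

Under the Kimura two-parameter model, d = −½ ln(1 − 2P − Q) − ¼ ln(1 − 2Q).
1 − 2P − Q = 0.7227, giving −½ ln(0.7227) = 0.162381.
1 − 2Q = 0.891, giving −¼ ln(0.891) = 0.028853.
d = 0.162381 + 0.028853 = 0.191234.

0.191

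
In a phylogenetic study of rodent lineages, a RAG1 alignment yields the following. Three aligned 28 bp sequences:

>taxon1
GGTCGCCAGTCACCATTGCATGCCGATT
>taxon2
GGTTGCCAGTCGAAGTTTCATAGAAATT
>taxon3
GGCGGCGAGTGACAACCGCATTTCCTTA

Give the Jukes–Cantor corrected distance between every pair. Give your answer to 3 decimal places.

taxon1–taxon2: 10/28 sites differ → p ≈ 0.357143, d = −0.75 ln(1 − 0.476191) = 0.484971 ≈ 0.485.
taxon1–taxon3: 12/28 sites differ → p ≈ 0.428571, d = −0.75 ln(1 − 0.571428) = 0.635472 ≈ 0.635.
taxon2–taxon3: 16/28 sites differ → p ≈ 0.571429, d = −0.75 ln(1 − 0.761905) = 1.076314 ≈ 1.076.

d(taxon1,taxon2) = 0.485, d(taxon1,taxon3) = 0.635, d(taxon2,taxon3) = 1.076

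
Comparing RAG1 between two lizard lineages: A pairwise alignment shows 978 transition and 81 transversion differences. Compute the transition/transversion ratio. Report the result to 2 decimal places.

R = 978/81 = 12.074074… ≈ 12.07 (to 2 d.p.).

12.07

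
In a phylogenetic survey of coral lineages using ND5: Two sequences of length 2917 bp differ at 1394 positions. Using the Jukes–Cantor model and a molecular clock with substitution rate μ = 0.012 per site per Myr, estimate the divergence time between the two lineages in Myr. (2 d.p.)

31.68

p = 1394/2917 ≈ 0.477888.
d = −(3/4) ln(1 − 4p/3) = −0.75 ln(1 − 0.637184) = −0.75 ln(0.362816)
  = −0.75 × (-1.013859) = 0.760394 substitutions/site.
Under a molecular clock d = 2μt, so t = d/(2μ) = 0.760394 / (2 × 0.012) = 31.68 Myr.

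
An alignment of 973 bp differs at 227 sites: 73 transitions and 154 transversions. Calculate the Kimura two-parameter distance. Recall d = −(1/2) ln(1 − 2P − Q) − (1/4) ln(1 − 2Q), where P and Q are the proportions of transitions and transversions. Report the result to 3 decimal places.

0.279

P = 73/973 ≈ 0.075026 and Q = 154/973 ≈ 0.158273.
Under the Kimura two-parameter model, d = −½ ln(1 − 2P − Q) − ¼ ln(1 − 2Q).
1 − 2P − Q = 0.691675, giving −½ ln(0.691675) = 0.184320.
1 − 2Q = 0.683454, giving −¼ ln(0.683454) = 0.095149.
d = 0.184320 + 0.095149 = 0.279469.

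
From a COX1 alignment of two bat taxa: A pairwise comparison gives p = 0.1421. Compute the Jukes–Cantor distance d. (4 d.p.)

0.1575

d = −(3/4) ln(1 − 4p/3) = −0.75 ln(1 − 0.189467) = −0.75 ln(0.810533)
  = −0.75 × (-0.210063) = 0.157547 substitutions/site.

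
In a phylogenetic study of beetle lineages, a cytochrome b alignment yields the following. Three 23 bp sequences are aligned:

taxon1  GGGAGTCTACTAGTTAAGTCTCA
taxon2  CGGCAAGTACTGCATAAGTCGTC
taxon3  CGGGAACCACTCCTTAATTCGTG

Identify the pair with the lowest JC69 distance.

taxon2 and taxon3

taxon1–taxon2: 11/23 differ, p = 0.478, d = 0.761.
taxon1–taxon3: 11/23 differ, p = 0.478, d = 0.761.
taxon2–taxon3: 7/23 differ, p = 0.304, d = 0.390.
The smallest distance is between taxon2 and taxon3.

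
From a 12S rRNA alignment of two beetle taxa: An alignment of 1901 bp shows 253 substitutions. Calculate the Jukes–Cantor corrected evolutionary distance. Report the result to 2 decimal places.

0.15

p = 253/1901 ≈ 0.133088.
d = −(3/4) ln(1 − 4p/3) = −0.75 ln(1 − 0.177451) = −0.75 ln(0.822549)
  = −0.75 × (-0.195347) = 0.146510 substitutions/site.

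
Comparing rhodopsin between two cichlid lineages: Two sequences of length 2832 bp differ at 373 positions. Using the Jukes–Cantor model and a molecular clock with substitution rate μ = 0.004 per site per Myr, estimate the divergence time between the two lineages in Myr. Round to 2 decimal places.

p = 373/2832 ≈ 0.131709.
d = −(3/4) ln(1 − 4p/3) = −0.75 ln(1 − 0.175612) = −0.75 ln(0.824388)
  = −0.75 × (-0.193114) = 0.144836 substitutions/site.
Under a molecular clock d = 2μt, so t = d/(2μ) = 0.144836 / (2 × 0.004) = 18.10 Myr.

18.10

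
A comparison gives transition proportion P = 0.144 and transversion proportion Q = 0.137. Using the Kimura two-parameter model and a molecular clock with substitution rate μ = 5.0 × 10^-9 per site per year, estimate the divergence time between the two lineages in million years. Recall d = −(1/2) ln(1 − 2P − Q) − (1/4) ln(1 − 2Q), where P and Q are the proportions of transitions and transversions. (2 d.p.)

35.67

Under the Kimura two-parameter model, d = −½ ln(1 − 2P − Q) − ¼ ln(1 − 2Q).
1 − 2P − Q = 0.575, giving −½ ln(0.575) = 0.276693.
1 − 2Q = 0.726, giving −¼ ln(0.726) = 0.080051.
d = 0.276693 + 0.080051 = 0.356744.
Under a molecular clock d = 2μt, so t = d/(2μ) = 0.356744 / (2 × 5.0 × 10^-9) = 35.67 million years.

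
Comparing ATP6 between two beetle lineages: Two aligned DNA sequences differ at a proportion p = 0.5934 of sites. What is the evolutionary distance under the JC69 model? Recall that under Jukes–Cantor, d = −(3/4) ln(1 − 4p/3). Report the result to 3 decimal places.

d = −(3/4) ln(1 − 4p/3) = −0.75 ln(1 − 0.7912) = −0.75 ln(0.2088)
  = −0.75 × (-1.566378) = 1.174784 substitutions/site.

1.175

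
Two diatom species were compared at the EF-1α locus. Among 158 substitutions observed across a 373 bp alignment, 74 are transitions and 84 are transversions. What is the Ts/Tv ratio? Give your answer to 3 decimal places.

R = 74/84 = 0.880952… ≈ 0.881 (to 3 d.p.).

0.881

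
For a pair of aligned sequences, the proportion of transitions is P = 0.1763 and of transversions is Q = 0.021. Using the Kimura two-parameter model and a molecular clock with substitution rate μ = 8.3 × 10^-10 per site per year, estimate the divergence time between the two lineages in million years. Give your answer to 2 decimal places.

Under the Kimura two-parameter model, d = −½ ln(1 − 2P − Q) − ¼ ln(1 − 2Q).
1 − 2P − Q = 0.6264, giving −½ ln(0.6264) = 0.233883.
1 − 2Q = 0.958, giving −¼ ln(0.958) = 0.010727.
d = 0.233883 + 0.010727 = 0.244610.
Under a molecular clock d = 2μt, so t = d/(2μ) = 0.244610 / (2 × 8.3 × 10^-10) = 147.36 million years.

147.36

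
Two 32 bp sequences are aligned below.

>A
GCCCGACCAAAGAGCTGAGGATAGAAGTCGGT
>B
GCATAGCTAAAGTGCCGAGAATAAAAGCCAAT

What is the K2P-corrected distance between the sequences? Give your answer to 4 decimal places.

0.6150

Of 32 sites, 10 differences are transitions and 2 are transversions, so P = 10/32 = 0.3125 and Q = 2/32 = 0.0625.
Under the Kimura two-parameter model, d = −½ ln(1 − 2P − Q) − ¼ ln(1 − 2Q).
1 − 2P − Q = 0.3125, giving −½ ln(0.3125) = 0.581575.
1 − 2Q = 0.875, giving −¼ ln(0.875) = 0.033383.
d = 0.581575 + 0.033383 = 0.614958.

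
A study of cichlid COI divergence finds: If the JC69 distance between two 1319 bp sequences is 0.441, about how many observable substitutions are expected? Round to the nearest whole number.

Invert JC69: p = (3/4)(1 − e^(−4d/3)) = 0.75 × (1 − e^(-0.588)) = 0.75 × (1 − 0.555437) = 0.333422.
Expected differing sites = pL ≈ 0.333422 × 1319 = 439.783618 ≈ 440.

440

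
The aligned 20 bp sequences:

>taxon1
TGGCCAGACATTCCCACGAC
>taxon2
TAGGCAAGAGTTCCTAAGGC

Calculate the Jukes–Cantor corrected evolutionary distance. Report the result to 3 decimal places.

The sequences differ at 9 of 20 sites (2, 4, 7, 8, 9, 10, 15, 17, 19), so p = 9/20 = 0.45.
d = −(3/4) ln(1 − 4p/3) = −0.75 ln(1 − 0.6) = −0.75 ln(0.4)
  = −0.75 × (-0.916291) = 0.687218 substitutions/site.

0.687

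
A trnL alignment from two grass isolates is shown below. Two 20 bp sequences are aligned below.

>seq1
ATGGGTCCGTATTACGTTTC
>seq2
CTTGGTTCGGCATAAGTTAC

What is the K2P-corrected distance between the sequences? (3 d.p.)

0.600

Of 20 sites, 1 differences are transitions and 7 are transversions, so P = 1/20 = 0.05 and Q = 7/20 = 0.35.
Under the Kimura two-parameter model, d = −½ ln(1 − 2P − Q) − ¼ ln(1 − 2Q).
1 − 2P − Q = 0.55, giving −½ ln(0.55) = 0.298919.
1 − 2Q = 0.3, giving −¼ ln(0.3) = 0.300993.
d = 0.298919 + 0.300993 = 0.599912.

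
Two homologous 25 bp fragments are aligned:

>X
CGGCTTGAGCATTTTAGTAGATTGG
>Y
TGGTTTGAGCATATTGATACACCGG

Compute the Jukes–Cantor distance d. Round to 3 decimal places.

The sequences differ at 8 of 25 sites (1, 4, 13, 16, 17, 20, 22, 23), so p = 8/25 = 0.32.
d = −(3/4) ln(1 − 4p/3) = −0.75 ln(1 − 0.426667) = −0.75 ln(0.573333)
  = −0.75 × (-0.556289) = 0.417217 substitutions/site.

0.417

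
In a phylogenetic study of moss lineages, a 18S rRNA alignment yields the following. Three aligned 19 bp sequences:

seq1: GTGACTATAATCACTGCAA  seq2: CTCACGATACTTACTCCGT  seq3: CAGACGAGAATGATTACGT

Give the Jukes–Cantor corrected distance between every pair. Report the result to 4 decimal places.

seq1–seq2: 8/19 sites differ → p ≈ 0.421053, d = −0.75 ln(1 − 0.561404) = 0.618132 ≈ 0.6181.
seq1–seq3: 9/19 sites differ → p ≈ 0.473684, d = −0.75 ln(1 − 0.631579) = 0.748897 ≈ 0.7489.
seq2–seq3: 7/19 sites differ → p ≈ 0.368421, d = −0.75 ln(1 − 0.491228) = 0.506816 ≈ 0.5068.

d(seq1,seq2) = 0.6181, d(seq1,seq3) = 0.7489, d(seq2,seq3) = 0.5068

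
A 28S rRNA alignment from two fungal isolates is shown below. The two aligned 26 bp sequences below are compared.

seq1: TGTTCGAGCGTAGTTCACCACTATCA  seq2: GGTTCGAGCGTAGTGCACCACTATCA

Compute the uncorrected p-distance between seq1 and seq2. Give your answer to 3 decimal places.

The sequences differ at 2 of 26 positions (sites 1, 15).
p = 2/26 = 0.076923… ≈ 0.077 (to 3 d.p.).

0.077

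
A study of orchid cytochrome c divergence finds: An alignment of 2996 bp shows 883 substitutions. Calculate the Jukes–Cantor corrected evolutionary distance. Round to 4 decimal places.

0.3744

p = 883/2996 ≈ 0.294726.
d = −(3/4) ln(1 − 4p/3) = −0.75 ln(1 − 0.392968) = −0.75 ln(0.607032)
  = −0.75 × (-0.499174) = 0.374381 substitutions/site.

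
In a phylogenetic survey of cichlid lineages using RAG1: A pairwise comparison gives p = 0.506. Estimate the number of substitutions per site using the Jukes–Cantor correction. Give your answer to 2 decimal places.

d = −(3/4) ln(1 − 4p/3) = −0.75 ln(1 − 0.674667) = −0.75 ln(0.325333)
  = −0.75 × (-1.122906) = 0.842180 substitutions/site.

0.84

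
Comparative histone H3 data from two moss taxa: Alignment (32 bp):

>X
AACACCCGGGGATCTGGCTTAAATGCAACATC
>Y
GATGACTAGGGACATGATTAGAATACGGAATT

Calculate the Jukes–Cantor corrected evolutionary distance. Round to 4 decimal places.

0.9241

The sequences differ at 17 of 32 sites, so p = 17/32 = 0.53125.
d = −(3/4) ln(1 − 4p/3) = −0.75 ln(1 − 0.708333) = −0.75 ln(0.291667)
  = −0.75 × (-1.232143) = 0.924107 substitutions/site.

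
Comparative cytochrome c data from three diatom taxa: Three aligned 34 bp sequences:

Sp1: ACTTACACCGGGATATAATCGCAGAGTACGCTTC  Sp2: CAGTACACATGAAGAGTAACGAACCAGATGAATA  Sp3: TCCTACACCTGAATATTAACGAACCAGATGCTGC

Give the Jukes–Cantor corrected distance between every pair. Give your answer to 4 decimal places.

Sp1–Sp2: 19/34 sites differ → p ≈ 0.558824, d = −0.75 ln(1 − 0.745099) = 1.025160 ≈ 1.0252.
Sp1–Sp3: 13/34 sites differ → p ≈ 0.382353, d = −0.75 ln(1 − 0.509804) = 0.534712 ≈ 0.5347.
Sp2–Sp3: 10/34 sites differ → p ≈ 0.294118, d = −0.75 ln(1 − 0.392157) = 0.373379 ≈ 0.3734.

d(Sp1,Sp2) = 1.0252, d(Sp1,Sp3) = 0.5347, d(Sp2,Sp3) = 0.3734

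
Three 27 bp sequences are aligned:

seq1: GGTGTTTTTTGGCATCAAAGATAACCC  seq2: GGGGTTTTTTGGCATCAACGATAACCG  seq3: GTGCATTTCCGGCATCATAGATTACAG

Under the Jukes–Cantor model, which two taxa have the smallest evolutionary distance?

seq1 and seq2

seq1–seq2: 3/27 differ, p = 0.111, d = 0.120.
seq1–seq3: 10/27 differ, p = 0.370, d = 0.511.
seq2–seq3: 9/27 differ, p = 0.333, d = 0.441.
The smallest distance is between seq1 and seq2.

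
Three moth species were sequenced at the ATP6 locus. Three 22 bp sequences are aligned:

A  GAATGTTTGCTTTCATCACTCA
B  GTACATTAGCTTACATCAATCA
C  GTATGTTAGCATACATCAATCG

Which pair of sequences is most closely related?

A–B: 6/22 differ, p = 0.273, d = 0.339.
A–C: 6/22 differ, p = 0.273, d = 0.339.
B–C: 4/22 differ, p = 0.182, d = 0.208.
The smallest distance is between B and C.

B and C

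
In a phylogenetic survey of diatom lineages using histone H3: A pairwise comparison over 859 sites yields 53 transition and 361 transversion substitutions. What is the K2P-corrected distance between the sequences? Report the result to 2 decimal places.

0.85

P = 53/859 ≈ 0.0617 and Q = 361/859 ≈ 0.420256.
Under the Kimura two-parameter model, d = −½ ln(1 − 2P − Q) − ¼ ln(1 − 2Q).
1 − 2P − Q = 0.456344, giving −½ ln(0.456344) = 0.392254.
1 − 2Q = 0.159488, giving −¼ ln(0.159488) = 0.458947.
d = 0.392254 + 0.458947 = 0.851201.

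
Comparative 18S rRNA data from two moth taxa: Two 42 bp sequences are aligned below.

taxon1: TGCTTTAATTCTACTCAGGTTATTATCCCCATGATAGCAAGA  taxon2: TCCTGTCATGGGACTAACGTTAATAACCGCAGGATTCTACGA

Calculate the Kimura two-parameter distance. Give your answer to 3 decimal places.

Of 42 sites, 1 differences are transitions and 15 are transversions, so P = 1/42 ≈ 0.02381 and Q = 15/42 ≈ 0.357143.
Under the Kimura two-parameter model, d = −½ ln(1 − 2P − Q) − ¼ ln(1 − 2Q).
1 − 2P − Q = 0.595237, giving −½ ln(0.595237) = 0.259398.
1 − 2Q = 0.285714, giving −¼ ln(0.285714) = 0.313191.
d = 0.259398 + 0.313191 = 0.572589.

0.573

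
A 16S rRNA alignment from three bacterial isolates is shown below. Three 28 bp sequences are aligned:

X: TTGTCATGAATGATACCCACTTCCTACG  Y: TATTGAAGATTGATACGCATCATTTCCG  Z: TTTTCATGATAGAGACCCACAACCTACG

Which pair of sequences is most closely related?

X–Y: 12/28 differ, p = 0.429, d = 0.635.
X–Z: 6/28 differ, p = 0.214, d = 0.252.
Y–Z: 11/28 differ, p = 0.393, d = 0.556.
The smallest distance is between X and Z.

X and Z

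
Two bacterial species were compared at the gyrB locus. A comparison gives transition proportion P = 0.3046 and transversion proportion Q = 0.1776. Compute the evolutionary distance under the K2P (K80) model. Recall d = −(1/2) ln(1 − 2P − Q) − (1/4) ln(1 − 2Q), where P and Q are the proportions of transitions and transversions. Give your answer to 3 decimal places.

0.882

Under the Kimura two-parameter model, d = −½ ln(1 − 2P − Q) − ¼ ln(1 − 2Q).
1 − 2P − Q = 0.2132, giving −½ ln(0.2132) = 0.772762.
1 − 2Q = 0.6448, giving −¼ ln(0.6448) = 0.109704.
d = 0.772762 + 0.109704 = 0.882466.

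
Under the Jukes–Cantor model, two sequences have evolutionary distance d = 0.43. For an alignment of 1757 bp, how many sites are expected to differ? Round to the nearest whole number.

Invert JC69: p = (3/4)(1 − e^(−4d/3)) = 0.75 × (1 − e^(-0.573333)) = 0.75 × (1 − 0.563644) = 0.327267.
Expected differing sites = pL ≈ 0.327267 × 1757 = 575.008119 ≈ 575.

575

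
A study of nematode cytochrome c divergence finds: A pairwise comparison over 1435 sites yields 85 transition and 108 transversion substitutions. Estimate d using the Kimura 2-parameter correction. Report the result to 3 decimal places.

0.148

P = 85/1435 ≈ 0.059233 and Q = 108/1435 ≈ 0.075261.
Under the Kimura two-parameter model, d = −½ ln(1 − 2P − Q) − ¼ ln(1 − 2Q).
1 − 2P − Q = 0.806273, giving −½ ln(0.806273) = 0.107666.
1 − 2Q = 0.849478, giving −¼ ln(0.849478) = 0.040783.
d = 0.107666 + 0.040783 = 0.148449.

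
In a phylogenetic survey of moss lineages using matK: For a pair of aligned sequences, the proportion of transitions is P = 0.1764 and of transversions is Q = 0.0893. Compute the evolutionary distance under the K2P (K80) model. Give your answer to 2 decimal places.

Under the Kimura two-parameter model, d = −½ ln(1 − 2P − Q) − ¼ ln(1 − 2Q).
1 − 2P − Q = 0.5579, giving −½ ln(0.5579) = 0.291788.
1 − 2Q = 0.8214, giving −¼ ln(0.8214) = 0.049186.
d = 0.291788 + 0.049186 = 0.340974.

0.34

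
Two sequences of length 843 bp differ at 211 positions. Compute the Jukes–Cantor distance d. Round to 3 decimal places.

0.305

p = 211/843 ≈ 0.250297.
d = −(3/4) ln(1 − 4p/3) = −0.75 ln(1 − 0.333729) = −0.75 ln(0.666271)
  = −0.75 × (-0.406059) = 0.304544 substitutions/site.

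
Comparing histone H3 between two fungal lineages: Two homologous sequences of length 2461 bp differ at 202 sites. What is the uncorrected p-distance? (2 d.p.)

0.08

p = 202/2461 = 0.082080… ≈ 0.08 (to 2 d.p.).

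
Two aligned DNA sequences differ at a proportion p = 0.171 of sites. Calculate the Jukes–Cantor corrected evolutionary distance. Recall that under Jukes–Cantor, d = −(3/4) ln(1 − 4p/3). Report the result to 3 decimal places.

0.194

d = −(3/4) ln(1 − 4p/3) = −0.75 ln(1 − 0.228) = −0.75 ln(0.772)
  = −0.75 × (-0.258771) = 0.194078 substitutions/site.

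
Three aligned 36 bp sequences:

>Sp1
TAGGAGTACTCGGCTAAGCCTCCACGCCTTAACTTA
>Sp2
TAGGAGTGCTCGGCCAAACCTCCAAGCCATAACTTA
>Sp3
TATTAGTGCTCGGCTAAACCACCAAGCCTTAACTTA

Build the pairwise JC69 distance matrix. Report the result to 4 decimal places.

d(Sp1,Sp2) = 0.1536, d(Sp1,Sp3) = 0.1885, d(Sp2,Sp3) = 0.1536

Sp1–Sp2: 5/36 sites differ → p ≈ 0.138889, d = −0.75 ln(1 − 0.185185) = 0.153596 ≈ 0.1536.
Sp1–Sp3: 6/36 sites differ → p ≈ 0.166667, d = −0.75 ln(1 − 0.222223) = 0.188487 ≈ 0.1885.
Sp2–Sp3: 5/36 sites differ → p ≈ 0.138889, d = −0.75 ln(1 − 0.185185) = 0.153596 ≈ 0.1536.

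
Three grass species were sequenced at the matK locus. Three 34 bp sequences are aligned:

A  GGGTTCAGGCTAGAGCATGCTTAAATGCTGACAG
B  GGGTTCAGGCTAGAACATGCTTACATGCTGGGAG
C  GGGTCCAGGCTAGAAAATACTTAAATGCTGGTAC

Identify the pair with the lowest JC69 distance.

A–B: 4/34 differ, p = 0.118, d = 0.128.
A–C: 7/34 differ, p = 0.206, d = 0.241.
B–C: 6/34 differ, p = 0.176, d = 0.201.
The smallest distance is between A and B.

A and B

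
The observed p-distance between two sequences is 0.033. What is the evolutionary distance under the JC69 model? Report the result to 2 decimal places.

0.03

d = −(3/4) ln(1 − 4p/3) = −0.75 ln(1 − 0.044) = −0.75 ln(0.956)
  = −0.75 × (-0.044997) = 0.033748 substitutions/site.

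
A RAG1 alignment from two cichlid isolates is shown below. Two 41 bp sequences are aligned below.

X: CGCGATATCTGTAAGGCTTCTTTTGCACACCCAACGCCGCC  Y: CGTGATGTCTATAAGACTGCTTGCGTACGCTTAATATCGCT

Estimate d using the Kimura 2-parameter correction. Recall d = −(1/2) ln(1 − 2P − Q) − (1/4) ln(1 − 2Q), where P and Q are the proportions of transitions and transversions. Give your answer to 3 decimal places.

Of 41 sites, 13 differences are transitions and 2 are transversions, so P = 13/41 ≈ 0.317073 and Q = 2/41 ≈ 0.04878.
Under the Kimura two-parameter model, d = −½ ln(1 − 2P − Q) − ¼ ln(1 − 2Q).
1 − 2P − Q = 0.317074, giving −½ ln(0.317074) = 0.574310.
1 − 2Q = 0.90244, giving −¼ ln(0.90244) = 0.025663.
d = 0.574310 + 0.025663 = 0.599973.

0.600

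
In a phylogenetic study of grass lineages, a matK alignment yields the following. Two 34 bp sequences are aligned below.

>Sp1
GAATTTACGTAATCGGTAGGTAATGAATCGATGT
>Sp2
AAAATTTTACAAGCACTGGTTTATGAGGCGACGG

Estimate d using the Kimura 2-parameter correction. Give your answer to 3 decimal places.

0.771

Of 34 sites, 8 differences are transitions and 8 are transversions, so P = 8/34 ≈ 0.235294 and Q = 8/34 ≈ 0.235294.
Under the Kimura two-parameter model, d = −½ ln(1 − 2P − Q) − ¼ ln(1 − 2Q).
1 − 2P − Q = 0.294118, giving −½ ln(0.294118) = 0.611887.
1 − 2Q = 0.529412, giving −¼ ln(0.529412) = 0.158997.
d = 0.611887 + 0.158997 = 0.770884.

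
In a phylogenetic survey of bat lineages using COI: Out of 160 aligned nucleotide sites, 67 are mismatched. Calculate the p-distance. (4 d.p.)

0.4188

p = 67/160 = 0.41875 ≈ 0.4188 (to 4 d.p.).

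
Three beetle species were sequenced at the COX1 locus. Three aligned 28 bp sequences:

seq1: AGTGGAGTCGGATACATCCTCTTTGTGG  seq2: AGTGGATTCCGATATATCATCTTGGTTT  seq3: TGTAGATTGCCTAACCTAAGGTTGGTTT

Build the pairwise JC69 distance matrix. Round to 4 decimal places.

seq1–seq2: 7/28 sites differ → p = 0.25, d = −0.75 ln(1 − 0.333333) = 0.304098 ≈ 0.3041.
seq1–seq3: 16/28 sites differ → p ≈ 0.571429, d = −0.75 ln(1 − 0.761905) = 1.076314 ≈ 1.0763.
seq2–seq3: 11/28 sites differ → p ≈ 0.392857, d = −0.75 ln(1 − 0.523809) = 0.556452 ≈ 0.5565.

d(seq1,seq2) = 0.3041, d(seq1,seq3) = 1.0763, d(seq2,seq3) = 0.5565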